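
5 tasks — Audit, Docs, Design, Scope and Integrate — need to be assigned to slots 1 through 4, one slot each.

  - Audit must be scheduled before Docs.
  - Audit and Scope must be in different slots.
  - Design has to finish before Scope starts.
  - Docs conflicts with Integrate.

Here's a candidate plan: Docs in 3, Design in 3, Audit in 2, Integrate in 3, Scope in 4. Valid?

Audit must be scheduled before Docs — holds.
Design has to finish before Scope starts — holds.
Docs conflicts with Integrate — violated.
Audit and Scope must be in different slots — holds.

No. Docs conflicts with Integrate is not satisfied.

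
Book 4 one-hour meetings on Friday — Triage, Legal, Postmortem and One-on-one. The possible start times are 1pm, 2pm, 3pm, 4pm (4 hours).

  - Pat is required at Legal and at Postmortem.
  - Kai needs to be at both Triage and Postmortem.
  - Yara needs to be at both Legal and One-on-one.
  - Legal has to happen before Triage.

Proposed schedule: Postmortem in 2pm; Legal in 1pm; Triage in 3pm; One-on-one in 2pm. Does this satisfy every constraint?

Pat is required at Legal and at Postmortem — holds.
Kai needs to be at both Triage and Postmortem — holds.
Legal has to happen before Triage — holds.
Yara needs to be at both Legal and One-on-one — holds.

Yes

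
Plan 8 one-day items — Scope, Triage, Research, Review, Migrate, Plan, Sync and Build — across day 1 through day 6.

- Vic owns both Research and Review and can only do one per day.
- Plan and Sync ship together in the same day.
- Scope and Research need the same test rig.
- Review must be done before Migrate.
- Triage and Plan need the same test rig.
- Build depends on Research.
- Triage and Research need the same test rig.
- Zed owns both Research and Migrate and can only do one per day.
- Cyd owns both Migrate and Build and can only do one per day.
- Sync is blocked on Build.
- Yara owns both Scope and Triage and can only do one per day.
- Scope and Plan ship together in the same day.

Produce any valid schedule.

Triage -> day 2, Research -> day 1, Plan -> day 3, Build -> day 2, Sync -> day 3, Scope -> day 3, Review -> day 2, Migrate -> day 3

Checking: Research(day 1) before Build(day 2); Build(day 2) before Sync(day 3); Review(day 2) before Migrate(day 3); Research(day 1) != Review(day 2); Migrate(day 3) != Build(day 2); Research(day 1) != Migrate(day 3); Triage(day 2) != Plan(day 3); Scope(day 3) != Research(day 1); Scope(day 3) != Triage(day 2); Triage(day 2) != Research(day 1); Plan = Sync = day 3; Scope = Plan = day 3.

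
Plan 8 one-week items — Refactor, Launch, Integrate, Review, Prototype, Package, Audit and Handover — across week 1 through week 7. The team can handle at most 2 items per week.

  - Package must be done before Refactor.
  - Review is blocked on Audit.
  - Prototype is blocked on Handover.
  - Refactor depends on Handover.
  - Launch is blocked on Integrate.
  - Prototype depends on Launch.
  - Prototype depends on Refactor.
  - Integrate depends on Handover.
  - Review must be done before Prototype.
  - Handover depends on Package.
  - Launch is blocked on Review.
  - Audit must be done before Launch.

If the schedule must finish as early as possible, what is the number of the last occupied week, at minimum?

5

The precedence chain requires at least 5 distinct weeks.
With at most 2 per week and 8 work items, at least 4 weeks are needed.
5 works (last occupied week: week 5): for example Refactor -> week 3; Launch -> week 4; Review -> week 2; Integrate -> week 3; Handover -> week 2; Prototype -> week 5; Audit -> week 1; Package -> week 1.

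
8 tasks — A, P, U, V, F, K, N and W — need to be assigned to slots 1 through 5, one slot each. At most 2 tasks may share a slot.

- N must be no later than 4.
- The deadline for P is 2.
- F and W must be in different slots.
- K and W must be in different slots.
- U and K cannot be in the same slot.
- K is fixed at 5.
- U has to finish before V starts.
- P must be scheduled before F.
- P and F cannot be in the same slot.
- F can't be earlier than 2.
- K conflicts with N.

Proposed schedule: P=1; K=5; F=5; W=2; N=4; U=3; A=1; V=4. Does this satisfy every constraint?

Valid

K is fixed at 5 — holds.
At most 2 tasks may share a slot — holds.
N must be no later than 4 — holds.
P and F cannot be in the same slot — holds.
P must be scheduled before F — holds.
F can't be earlier than 2 — holds.
F and W must be in different slots — holds.
K and W must be in different slots — holds.
U and K cannot be in the same slot — holds.
K conflicts with N — holds.
The deadline for P is 2 — holds.
U has to finish before V starts — holds.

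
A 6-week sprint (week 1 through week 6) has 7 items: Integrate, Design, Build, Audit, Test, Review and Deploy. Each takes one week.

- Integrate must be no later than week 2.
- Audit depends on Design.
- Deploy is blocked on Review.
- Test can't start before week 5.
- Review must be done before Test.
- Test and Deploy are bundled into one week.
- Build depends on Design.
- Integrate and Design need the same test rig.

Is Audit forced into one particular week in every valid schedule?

Audit can be week 2 (e.g. Deploy in week 5, Integrate in week 2, Test in week 5, Audit in week 2, Build in week 2, Design in week 1, Review in week 1) or week 3 (e.g. Audit in week 3, Design in week 2, Integrate in week 1, Test in week 5, Deploy in week 5, Review in week 1, Build in week 3).

No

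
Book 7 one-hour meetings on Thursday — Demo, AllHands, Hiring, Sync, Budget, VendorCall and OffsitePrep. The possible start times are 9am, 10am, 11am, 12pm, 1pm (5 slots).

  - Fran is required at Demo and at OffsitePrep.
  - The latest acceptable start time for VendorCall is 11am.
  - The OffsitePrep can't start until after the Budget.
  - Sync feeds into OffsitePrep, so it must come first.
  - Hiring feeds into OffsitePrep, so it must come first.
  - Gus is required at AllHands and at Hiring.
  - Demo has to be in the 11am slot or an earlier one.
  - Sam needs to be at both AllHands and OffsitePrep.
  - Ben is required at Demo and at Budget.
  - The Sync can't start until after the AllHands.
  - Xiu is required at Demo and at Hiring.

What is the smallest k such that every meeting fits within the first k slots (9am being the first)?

3

The precedence chain requires at least 3 distinct slots.
3 works (last occupied slot: 11am): for example Demo=9am; Sync=10am; Hiring=10am; OffsitePrep=11am; AllHands=9am; VendorCall=9am; Budget=10am.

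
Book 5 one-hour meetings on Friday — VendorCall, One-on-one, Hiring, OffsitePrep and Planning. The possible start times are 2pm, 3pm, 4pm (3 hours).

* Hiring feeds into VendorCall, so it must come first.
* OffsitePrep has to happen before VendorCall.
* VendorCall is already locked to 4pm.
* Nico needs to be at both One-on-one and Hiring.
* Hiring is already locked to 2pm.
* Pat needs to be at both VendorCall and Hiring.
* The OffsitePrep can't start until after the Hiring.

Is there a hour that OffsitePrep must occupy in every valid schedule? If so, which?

Hiring is fixed at 2pm and must come before OffsitePrep, so OffsitePrep is at least 3pm.
VendorCall is fixed at 4pm and must come after OffsitePrep, so OffsitePrep is at most 3pm.
So OffsitePrep must be 3pm.

3pm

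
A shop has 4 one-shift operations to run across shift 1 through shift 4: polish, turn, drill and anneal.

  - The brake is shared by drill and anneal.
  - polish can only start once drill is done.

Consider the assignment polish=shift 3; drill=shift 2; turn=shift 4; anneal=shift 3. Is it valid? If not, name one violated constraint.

Yes, all constraints hold

polish can only start once drill is done — holds.
The brake is shared by drill and anneal — holds.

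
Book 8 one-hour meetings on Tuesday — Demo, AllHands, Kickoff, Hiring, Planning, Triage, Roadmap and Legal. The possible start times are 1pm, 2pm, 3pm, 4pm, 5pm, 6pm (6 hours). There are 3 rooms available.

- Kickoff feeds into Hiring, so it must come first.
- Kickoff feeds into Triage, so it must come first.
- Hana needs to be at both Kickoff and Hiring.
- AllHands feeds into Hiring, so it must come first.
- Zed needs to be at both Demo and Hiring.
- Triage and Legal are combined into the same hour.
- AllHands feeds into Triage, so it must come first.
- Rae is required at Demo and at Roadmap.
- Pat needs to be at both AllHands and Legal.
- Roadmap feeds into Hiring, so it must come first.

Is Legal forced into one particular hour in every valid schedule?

No

Legal can be 2pm (e.g. Kickoff -> 1pm, AllHands -> 1pm, Legal -> 2pm, Triage -> 2pm, Planning -> 3pm, Roadmap -> 1pm, Demo -> 3pm, Hiring -> 2pm) or 3pm (e.g. Legal=3pm, AllHands=1pm, Triage=3pm, Hiring=2pm, Planning=2pm, Roadmap=1pm, Kickoff=1pm, Demo=3pm).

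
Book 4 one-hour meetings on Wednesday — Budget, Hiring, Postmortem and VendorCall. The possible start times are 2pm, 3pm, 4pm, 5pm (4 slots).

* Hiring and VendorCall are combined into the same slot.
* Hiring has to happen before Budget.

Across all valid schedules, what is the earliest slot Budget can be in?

3pm

Precedence pushes Budget to at least 3pm.
Budget at 3pm is achievable: Hiring=2pm; Budget=3pm; Postmortem=2pm; VendorCall=2pm.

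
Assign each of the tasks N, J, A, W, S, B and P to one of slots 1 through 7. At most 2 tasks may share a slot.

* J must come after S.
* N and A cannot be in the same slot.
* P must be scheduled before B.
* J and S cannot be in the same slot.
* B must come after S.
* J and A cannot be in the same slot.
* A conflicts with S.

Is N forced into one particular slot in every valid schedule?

No

N can be 1 (e.g. P=2, S=1, J=2, B=3, W=4, N=1, A=3) or 2 (e.g. S in 1; B in 2; P in 1; W in 3; J in 3; A in 4; N in 2).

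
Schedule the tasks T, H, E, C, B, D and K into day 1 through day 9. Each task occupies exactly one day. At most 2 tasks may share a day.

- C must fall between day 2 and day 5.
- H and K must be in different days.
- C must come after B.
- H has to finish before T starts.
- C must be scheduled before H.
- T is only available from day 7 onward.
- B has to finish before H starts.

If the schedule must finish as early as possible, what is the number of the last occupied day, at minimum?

day 7

The precedence chain requires at least 4 distinct days.
With at most 2 per day and 7 tasks, at least 4 days are needed.
T can't be placed before day 7, so the schedule must run through at least day 7.
7 works (last occupied day: day 7): for example K=day 4; E=day 1; B=day 1; C=day 2; D=day 2; H=day 3; T=day 7.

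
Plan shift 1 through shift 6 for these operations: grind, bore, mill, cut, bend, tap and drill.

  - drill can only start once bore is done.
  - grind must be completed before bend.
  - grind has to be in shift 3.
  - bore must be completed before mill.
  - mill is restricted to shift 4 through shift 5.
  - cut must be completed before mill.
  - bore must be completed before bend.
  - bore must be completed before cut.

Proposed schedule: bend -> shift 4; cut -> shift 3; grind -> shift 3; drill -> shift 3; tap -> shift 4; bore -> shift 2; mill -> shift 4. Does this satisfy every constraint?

Valid

bore must be completed before mill — holds.
bore must be completed before cut — holds.
bore must be completed before bend — holds.
cut must be completed before mill — holds.
grind must be completed before bend — holds.
grind has to be in shift 3 — holds.
drill can only start once bore is done — holds.
mill is restricted to shift 4 through shift 5 — holds.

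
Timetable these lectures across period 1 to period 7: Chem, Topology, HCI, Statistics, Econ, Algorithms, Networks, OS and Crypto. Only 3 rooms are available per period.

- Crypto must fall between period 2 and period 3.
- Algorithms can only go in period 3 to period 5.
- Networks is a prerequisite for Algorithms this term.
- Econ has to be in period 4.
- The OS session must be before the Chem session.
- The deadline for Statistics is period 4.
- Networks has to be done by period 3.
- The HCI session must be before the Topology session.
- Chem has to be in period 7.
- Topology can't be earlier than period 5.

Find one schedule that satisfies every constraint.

Chem in period 7; OS in period 2; Crypto in period 2; Algorithms in period 3; Econ in period 4; Networks in period 1; Topology in period 5; Statistics in period 1; HCI in period 1

Checking: OS(period 2) before Chem(period 7); Networks(period 1) before Algorithms(period 3); HCI(period 1) before Topology(period 5); Statistics=period 1 in [period 1,period 4]; Crypto=period 2 in [period 2,period 3]; Chem=period 7 in [period 7,period 7]; Networks=period 1 in [period 1,period 3]; Topology=period 5 in [period 5,period 7]; Algorithms=period 3 in [period 3,period 5]; Econ=period 4 in [period 4,period 4]; max 3 per period (cap 3).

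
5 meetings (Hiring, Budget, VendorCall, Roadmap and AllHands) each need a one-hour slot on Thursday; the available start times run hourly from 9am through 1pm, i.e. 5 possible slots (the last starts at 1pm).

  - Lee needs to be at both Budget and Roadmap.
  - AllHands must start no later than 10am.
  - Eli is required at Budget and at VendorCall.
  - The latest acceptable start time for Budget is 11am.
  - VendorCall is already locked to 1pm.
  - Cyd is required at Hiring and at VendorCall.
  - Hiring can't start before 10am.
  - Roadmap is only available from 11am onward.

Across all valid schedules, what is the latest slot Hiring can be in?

12pm

Hiring is available from 10am.
Hiring at 12pm is achievable: Hiring=12pm; AllHands=9am; Budget=9am; VendorCall=1pm; Roadmap=11am.
Nothing later works — the conflict constraints rule out every slot after 12pm.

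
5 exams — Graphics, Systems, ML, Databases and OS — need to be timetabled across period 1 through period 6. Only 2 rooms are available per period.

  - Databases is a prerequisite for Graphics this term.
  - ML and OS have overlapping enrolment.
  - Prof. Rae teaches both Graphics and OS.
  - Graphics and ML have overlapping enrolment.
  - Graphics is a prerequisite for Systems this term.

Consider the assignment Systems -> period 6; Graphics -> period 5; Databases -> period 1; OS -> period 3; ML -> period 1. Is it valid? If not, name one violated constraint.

Graphics and ML have overlapping enrolment — holds.
Databases is a prerequisite for Graphics this term — holds.
ML and OS have overlapping enrolment — holds.
Only 2 rooms are available per period — holds.
Prof. Rae teaches both Graphics and OS — holds.
Graphics is a prerequisite for Systems this term — holds.

Yes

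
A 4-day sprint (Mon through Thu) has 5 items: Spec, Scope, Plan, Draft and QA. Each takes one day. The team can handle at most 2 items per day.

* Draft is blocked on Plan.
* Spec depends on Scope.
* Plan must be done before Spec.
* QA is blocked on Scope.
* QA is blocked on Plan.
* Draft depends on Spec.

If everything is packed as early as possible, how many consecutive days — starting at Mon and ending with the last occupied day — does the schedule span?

The precedence chain requires at least 3 distinct days.
With at most 2 per day and 5 tasks, at least 3 days are needed.
3 works (last occupied day: Wed): for example QA in Tue; Spec in Tue; Scope in Mon; Draft in Wed; Plan in Mon.

3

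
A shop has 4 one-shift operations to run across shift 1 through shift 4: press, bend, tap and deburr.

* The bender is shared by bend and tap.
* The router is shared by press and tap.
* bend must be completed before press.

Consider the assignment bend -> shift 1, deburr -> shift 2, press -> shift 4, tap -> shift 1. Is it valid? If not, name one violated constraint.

The router is shared by press and tap — holds.
The bender is shared by bend and tap — violated.
bend must be completed before press — holds.

No. The bender is shared by bend and tap is not satisfied.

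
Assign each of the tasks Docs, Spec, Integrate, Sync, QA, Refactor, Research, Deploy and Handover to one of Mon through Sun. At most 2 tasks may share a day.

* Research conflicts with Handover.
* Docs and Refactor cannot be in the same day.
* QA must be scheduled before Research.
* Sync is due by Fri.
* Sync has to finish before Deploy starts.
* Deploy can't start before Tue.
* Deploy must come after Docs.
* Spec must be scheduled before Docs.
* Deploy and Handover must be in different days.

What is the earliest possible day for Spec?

Downstream work caps Spec at Fri.
Spec at Mon is achievable: QA in Tue, Refactor in Thu, Docs in Tue, Spec in Mon, Sync in Mon, Handover in Fri, Deploy in Wed, Integrate in Thu, Research in Wed.

Mon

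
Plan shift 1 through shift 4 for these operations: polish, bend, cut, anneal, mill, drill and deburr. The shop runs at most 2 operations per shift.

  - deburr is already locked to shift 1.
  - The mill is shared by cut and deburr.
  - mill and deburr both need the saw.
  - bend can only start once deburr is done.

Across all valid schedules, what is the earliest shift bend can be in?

shift 2

Precedence pushes bend to at least shift 2.
bend at shift 2 is achievable: drill -> shift 4; cut -> shift 2; anneal -> shift 3; deburr -> shift 1; mill -> shift 3; polish -> shift 1; bend -> shift 2.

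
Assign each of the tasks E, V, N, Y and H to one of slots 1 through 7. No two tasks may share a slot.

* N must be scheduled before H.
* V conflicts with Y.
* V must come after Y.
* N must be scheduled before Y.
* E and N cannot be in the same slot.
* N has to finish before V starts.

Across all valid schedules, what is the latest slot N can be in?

4

Downstream work caps N at 5.
N at 4 is achievable: E=1, V=6, Y=5, H=7, N=4.
Nothing later works — the conflict and capacity constraints rule out every slot after 4.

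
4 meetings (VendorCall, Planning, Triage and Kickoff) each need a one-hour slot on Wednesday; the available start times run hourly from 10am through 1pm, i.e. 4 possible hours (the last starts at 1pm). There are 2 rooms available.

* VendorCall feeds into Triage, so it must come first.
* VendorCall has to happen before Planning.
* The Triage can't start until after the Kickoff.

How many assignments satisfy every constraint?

31

Splitting on VendorCall: it can be 10am (18), 11am (10), 12pm (3). Listing each branch's schedules as (Planning, Triage, Kickoff):
VendorCall=10am: (11am,11am,10am) (11am,12pm,10am) (11am,12pm,11am) (11am,1pm,10am) (11am,1pm,11am) (11am,1pm,12pm) (12pm,11am,10am) (12pm,12pm,10am) (12pm,12pm,11am) (12pm,1pm,10am) (12pm,1pm,11am) (12pm,1pm,12pm) (1pm,11am,10am) (1pm,12pm,10am) (1pm,12pm,11am) (1pm,1pm,10am) (1pm,1pm,11am) (1pm,1pm,12pm) — 18.
VendorCall=11am: (12pm,12pm,10am) (12pm,12pm,11am) (12pm,1pm,10am) (12pm,1pm,11am) (12pm,1pm,12pm) (1pm,12pm,10am) (1pm,12pm,11am) (1pm,1pm,10am) (1pm,1pm,11am) (1pm,1pm,12pm) — 10.
VendorCall=12pm: (1pm,1pm,10am) (1pm,1pm,11am) (1pm,1pm,12pm) — 3.
Summing: 18 + 10 + 3 = 31.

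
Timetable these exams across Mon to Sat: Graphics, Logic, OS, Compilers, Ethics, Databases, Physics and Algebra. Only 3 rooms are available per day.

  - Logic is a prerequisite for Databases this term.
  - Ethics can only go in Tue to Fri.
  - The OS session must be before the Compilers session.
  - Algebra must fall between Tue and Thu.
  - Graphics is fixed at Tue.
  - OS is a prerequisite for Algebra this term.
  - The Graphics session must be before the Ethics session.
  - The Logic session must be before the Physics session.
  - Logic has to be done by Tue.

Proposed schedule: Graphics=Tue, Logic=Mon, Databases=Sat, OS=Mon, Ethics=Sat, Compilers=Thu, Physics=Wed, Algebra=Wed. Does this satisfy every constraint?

Invalid. Ethics can only go in Tue to Fri.

OS is a prerequisite for Algebra this term — holds.
Only 3 rooms are available per day — holds.
Algebra must fall between Tue and Thu — holds.
Logic has to be done by Tue — holds.
Ethics can only go in Tue to Fri — violated.
Graphics is fixed at Tue — holds.
The OS session must be before the Compilers session — holds.
The Graphics session must be before the Ethics session — holds.
Logic is a prerequisite for Databases this term — holds.
The Logic session must be before the Physics session — holds.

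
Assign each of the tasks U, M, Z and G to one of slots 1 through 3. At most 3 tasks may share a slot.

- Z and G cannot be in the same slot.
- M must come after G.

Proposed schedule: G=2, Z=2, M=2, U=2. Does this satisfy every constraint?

M must come after G — violated.
Z and G cannot be in the same slot — violated.
At most 3 tasks may share a slot — violated.

Invalid. Z and G cannot be in the same slot.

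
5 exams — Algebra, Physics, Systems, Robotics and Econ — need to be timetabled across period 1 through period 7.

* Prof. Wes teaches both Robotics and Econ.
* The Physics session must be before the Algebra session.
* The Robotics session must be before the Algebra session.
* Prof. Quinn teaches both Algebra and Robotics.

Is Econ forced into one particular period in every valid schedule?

No

Econ can be period 1 (e.g. Econ -> period 1, Physics -> period 1, Systems -> period 1, Robotics -> period 2, Algebra -> period 3) or period 2 (e.g. Systems=period 1, Robotics=period 1, Physics=period 1, Econ=period 2, Algebra=period 2).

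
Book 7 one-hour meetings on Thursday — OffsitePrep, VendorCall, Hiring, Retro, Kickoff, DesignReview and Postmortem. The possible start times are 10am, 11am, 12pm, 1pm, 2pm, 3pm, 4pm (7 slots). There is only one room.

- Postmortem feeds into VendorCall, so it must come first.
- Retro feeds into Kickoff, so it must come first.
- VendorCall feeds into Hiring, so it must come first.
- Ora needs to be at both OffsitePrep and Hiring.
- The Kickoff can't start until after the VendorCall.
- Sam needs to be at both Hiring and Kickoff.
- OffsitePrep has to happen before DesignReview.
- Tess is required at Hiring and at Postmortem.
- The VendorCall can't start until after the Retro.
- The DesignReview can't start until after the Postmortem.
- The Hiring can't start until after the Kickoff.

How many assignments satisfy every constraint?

Splitting on VendorCall: it can be 12pm (12), 1pm (18), 2pm (8). Listing each branch's schedules as (OffsitePrep, Hiring, Retro, Kickoff, DesignReview, Postmortem):
VendorCall=12pm: (1pm,3pm,10am,2pm,4pm,11am) (1pm,3pm,11am,2pm,4pm,10am) (1pm,4pm,10am,2pm,3pm,11am) (1pm,4pm,10am,3pm,2pm,11am) (1pm,4pm,11am,2pm,3pm,10am) (1pm,4pm,11am,3pm,2pm,10am) (2pm,3pm,10am,1pm,4pm,11am) (2pm,3pm,11am,1pm,4pm,10am) (2pm,4pm,10am,1pm,3pm,11am) (2pm,4pm,11am,1pm,3pm,10am) (3pm,2pm,10am,1pm,4pm,11am) (3pm,2pm,11am,1pm,4pm,10am) — 12.
VendorCall=1pm: (10am,3pm,11am,2pm,4pm,12pm) (10am,3pm,12pm,2pm,4pm,11am) (10am,4pm,11am,2pm,3pm,12pm) (10am,4pm,11am,3pm,2pm,12pm) (10am,4pm,12pm,2pm,3pm,11am) (10am,4pm,12pm,3pm,2pm,11am) (11am,3pm,10am,2pm,4pm,12pm) (11am,3pm,12pm,2pm,4pm,10am) (11am,4pm,10am,2pm,3pm,12pm) (11am,4pm,10am,3pm,2pm,12pm) (11am,4pm,12pm,2pm,3pm,10am) (11am,4pm,12pm,3pm,2pm,10am) (12pm,3pm,10am,2pm,4pm,11am) (12pm,3pm,11am,2pm,4pm,10am) (12pm,4pm,10am,2pm,3pm,11am) (12pm,4pm,10am,3pm,2pm,11am) (12pm,4pm,11am,2pm,3pm,10am) (12pm,4pm,11am,3pm,2pm,10am) — 18.
VendorCall=2pm: (10am,4pm,11am,3pm,1pm,12pm) (10am,4pm,12pm,3pm,1pm,11am) (10am,4pm,1pm,3pm,12pm,11am) (11am,4pm,10am,3pm,1pm,12pm) (11am,4pm,12pm,3pm,1pm,10am) (11am,4pm,1pm,3pm,12pm,10am) (12pm,4pm,10am,3pm,1pm,11am) (12pm,4pm,11am,3pm,1pm,10am) — 8.
Summing: 12 + 18 + 8 = 38.

38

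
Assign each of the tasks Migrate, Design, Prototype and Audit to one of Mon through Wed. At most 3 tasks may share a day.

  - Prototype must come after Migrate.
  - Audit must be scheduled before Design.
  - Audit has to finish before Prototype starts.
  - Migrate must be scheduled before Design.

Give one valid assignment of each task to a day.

Audit in Mon; Migrate in Mon; Design in Tue; Prototype in Tue

Checking: Audit(Mon) before Design(Tue); Migrate(Mon) before Design(Tue); Migrate(Mon) before Prototype(Tue); Audit(Mon) before Prototype(Tue); max 2 per day (cap 3).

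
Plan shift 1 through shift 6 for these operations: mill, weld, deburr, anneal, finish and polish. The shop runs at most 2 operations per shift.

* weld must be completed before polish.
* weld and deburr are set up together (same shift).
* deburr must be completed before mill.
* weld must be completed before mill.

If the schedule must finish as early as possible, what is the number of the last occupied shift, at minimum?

The precedence chain requires at least 2 distinct shifts.
With at most 2 per shift and 6 operations, at least 3 shifts are needed.
3 works (last occupied shift: shift 3): for example finish in shift 3; deburr in shift 1; mill in shift 2; anneal in shift 3; polish in shift 2; weld in shift 1.

3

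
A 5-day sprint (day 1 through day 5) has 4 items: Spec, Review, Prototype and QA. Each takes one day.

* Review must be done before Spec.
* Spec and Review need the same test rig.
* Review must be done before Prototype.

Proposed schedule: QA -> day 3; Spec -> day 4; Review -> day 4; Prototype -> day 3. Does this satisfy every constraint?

Invalid. Review must be done before Prototype.

Review must be done before Prototype — violated.
Review must be done before Spec — violated.
Spec and Review need the same test rig — violated.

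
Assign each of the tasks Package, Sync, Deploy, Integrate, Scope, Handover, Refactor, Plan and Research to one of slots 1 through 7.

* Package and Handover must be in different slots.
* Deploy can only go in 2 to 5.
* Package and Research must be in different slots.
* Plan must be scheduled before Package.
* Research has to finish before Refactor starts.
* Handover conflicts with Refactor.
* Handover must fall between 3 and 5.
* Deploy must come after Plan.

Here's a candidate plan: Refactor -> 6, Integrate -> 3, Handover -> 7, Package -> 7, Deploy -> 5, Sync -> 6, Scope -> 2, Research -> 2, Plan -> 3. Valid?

Handover must fall between 3 and 5 — violated.
Research has to finish before Refactor starts — holds.
Package and Handover must be in different slots — violated.
Package and Research must be in different slots — holds.
Handover conflicts with Refactor — holds.
Deploy can only go in 2 to 5 — holds.
Plan must be scheduled before Package — holds.
Deploy must come after Plan — holds.

No — it violates: Package and Handover must be in different slots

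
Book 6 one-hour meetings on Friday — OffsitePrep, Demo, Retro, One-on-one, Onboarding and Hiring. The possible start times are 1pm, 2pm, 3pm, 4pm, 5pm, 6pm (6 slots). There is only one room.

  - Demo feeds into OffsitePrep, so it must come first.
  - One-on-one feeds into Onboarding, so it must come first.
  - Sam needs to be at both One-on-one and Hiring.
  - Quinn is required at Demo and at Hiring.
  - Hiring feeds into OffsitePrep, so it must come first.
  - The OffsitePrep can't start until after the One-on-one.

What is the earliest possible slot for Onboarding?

Precedence pushes Onboarding to at least 2pm.
Onboarding at 2pm is achievable: Retro -> 6pm, Demo -> 3pm, Hiring -> 4pm, Onboarding -> 2pm, One-on-one -> 1pm, OffsitePrep -> 5pm.

2pm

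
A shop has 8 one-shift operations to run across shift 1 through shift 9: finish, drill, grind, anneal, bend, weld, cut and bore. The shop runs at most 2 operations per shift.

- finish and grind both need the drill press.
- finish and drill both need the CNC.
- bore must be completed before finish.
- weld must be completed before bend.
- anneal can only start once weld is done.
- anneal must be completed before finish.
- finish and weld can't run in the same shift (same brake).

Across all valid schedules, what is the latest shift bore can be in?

shift 8

Downstream work caps bore at shift 8.
bore at shift 8 is achievable: drill -> shift 1; bore -> shift 8; weld -> shift 1; anneal -> shift 2; grind -> shift 3; finish -> shift 9; bend -> shift 2; cut -> shift 3.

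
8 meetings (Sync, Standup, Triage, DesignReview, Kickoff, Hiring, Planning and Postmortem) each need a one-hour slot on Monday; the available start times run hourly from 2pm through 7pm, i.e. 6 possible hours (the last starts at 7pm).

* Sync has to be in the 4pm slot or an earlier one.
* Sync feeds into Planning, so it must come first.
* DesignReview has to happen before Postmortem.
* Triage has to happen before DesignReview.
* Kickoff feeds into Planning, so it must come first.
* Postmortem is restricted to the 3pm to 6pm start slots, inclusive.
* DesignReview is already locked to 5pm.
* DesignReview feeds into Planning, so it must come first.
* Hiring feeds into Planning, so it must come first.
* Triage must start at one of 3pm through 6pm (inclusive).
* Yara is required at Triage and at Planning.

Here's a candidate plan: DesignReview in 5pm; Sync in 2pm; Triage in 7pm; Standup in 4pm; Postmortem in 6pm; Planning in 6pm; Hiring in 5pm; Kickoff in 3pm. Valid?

No — it violates: Triage must start at one of 3pm through 6pm (inclusive)

Sync has to be in the 4pm slot or an earlier one — holds.
Kickoff feeds into Planning, so it must come first — holds.
DesignReview feeds into Planning, so it must come first — holds.
Hiring feeds into Planning, so it must come first — holds.
Triage has to happen before DesignReview — violated.
Postmortem is restricted to the 3pm to 6pm start slots, inclusive — holds.
DesignReview is already locked to 5pm — holds.
Yara is required at Triage and at Planning — holds.
Sync feeds into Planning, so it must come first — holds.
DesignReview has to happen before Postmortem — holds.
Triage must start at one of 3pm through 6pm (inclusive) — violated.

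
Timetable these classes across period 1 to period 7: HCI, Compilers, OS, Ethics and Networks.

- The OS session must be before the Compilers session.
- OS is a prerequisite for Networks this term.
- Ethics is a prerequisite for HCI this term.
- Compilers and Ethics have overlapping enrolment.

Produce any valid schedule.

OS=period 1, Ethics=period 1, Compilers=period 2, HCI=period 2, Networks=period 2

Checking: OS(period 1) before Compilers(period 2); Ethics(period 1) before HCI(period 2); OS(period 1) before Networks(period 2); Compilers(period 2) != Ethics(period 1).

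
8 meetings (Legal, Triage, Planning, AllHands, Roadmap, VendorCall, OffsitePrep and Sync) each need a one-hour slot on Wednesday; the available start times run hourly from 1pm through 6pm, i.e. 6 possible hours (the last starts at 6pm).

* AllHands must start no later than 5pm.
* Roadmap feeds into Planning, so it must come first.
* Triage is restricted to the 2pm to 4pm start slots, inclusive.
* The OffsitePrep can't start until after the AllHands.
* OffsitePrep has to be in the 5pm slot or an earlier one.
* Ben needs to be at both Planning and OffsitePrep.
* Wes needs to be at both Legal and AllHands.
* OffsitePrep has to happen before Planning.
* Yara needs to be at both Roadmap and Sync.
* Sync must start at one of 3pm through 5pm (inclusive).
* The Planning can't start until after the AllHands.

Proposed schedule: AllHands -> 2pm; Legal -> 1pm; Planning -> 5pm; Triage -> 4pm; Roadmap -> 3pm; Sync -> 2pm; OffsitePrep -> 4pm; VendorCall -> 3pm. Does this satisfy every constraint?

AllHands must start no later than 5pm — holds.
Roadmap feeds into Planning, so it must come first — holds.
Yara needs to be at both Roadmap and Sync — holds.
OffsitePrep has to happen before Planning — holds.
The Planning can't start until after the AllHands — holds.
OffsitePrep has to be in the 5pm slot or an earlier one — holds.
The OffsitePrep can't start until after the AllHands — holds.
Triage is restricted to the 2pm to 4pm start slots, inclusive — holds.
Wes needs to be at both Legal and AllHands — holds.
Sync must start at one of 3pm through 5pm (inclusive) — violated.
Ben needs to be at both Planning and OffsitePrep — holds.

No. Sync must start at one of 3pm through 5pm (inclusive) is not satisfied.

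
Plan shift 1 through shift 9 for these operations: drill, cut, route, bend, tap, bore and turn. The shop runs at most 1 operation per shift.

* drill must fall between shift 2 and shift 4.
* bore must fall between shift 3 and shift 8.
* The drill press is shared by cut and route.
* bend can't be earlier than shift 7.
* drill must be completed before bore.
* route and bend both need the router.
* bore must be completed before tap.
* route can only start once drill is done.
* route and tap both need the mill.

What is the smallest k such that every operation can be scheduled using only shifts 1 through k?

7

The precedence chain requires at least 3 distinct shifts.
With at most 1 per shift and 7 operations, at least 7 shifts are needed.
bend can't be placed before shift 7, so the schedule must run through at least shift 7.
7 works (last occupied shift: shift 7): for example bend=shift 7, turn=shift 6, route=shift 4, cut=shift 1, drill=shift 2, tap=shift 5, bore=shift 3.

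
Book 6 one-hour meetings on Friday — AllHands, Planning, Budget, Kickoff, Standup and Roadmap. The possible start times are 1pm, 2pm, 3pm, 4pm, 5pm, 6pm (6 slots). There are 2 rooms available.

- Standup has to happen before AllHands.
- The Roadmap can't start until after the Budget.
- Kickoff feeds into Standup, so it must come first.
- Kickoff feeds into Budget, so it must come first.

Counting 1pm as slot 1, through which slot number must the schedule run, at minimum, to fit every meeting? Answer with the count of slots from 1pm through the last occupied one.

The precedence chain requires at least 3 distinct slots.
With at most 2 per slot and 6 meetings, at least 3 slots are needed.
3 works (last occupied slot: 3pm): for example Standup in 2pm; Budget in 2pm; Roadmap in 3pm; Planning in 1pm; Kickoff in 1pm; AllHands in 3pm.

3 slots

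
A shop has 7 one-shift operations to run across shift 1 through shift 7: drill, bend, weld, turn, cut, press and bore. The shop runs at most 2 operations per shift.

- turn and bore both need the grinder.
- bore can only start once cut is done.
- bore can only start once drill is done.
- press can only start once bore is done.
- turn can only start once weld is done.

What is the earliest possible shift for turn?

shift 2

Precedence pushes turn to at least shift 2.
turn at shift 2 is achievable: weld=shift 1, turn=shift 2, drill=shift 1, bend=shift 3, bore=shift 3, cut=shift 2, press=shift 4.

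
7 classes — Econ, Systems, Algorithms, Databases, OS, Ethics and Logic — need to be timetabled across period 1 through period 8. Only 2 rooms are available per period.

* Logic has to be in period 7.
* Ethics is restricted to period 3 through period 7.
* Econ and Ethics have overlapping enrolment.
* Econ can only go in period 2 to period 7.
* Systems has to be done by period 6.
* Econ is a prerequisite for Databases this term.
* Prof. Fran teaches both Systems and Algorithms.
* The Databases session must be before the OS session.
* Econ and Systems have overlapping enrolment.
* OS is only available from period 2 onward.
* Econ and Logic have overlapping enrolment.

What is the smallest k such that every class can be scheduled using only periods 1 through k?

7 periods

The precedence chain requires at least 3 distinct periods.
With at most 2 per period and 7 classes, at least 4 periods are needed.
Logic can't be placed before period 7, so the schedule must run through at least period 7.
7 works (last occupied period: period 7): for example OS=period 4; Systems=period 1; Econ=period 2; Ethics=period 3; Algorithms=period 2; Logic=period 7; Databases=period 3.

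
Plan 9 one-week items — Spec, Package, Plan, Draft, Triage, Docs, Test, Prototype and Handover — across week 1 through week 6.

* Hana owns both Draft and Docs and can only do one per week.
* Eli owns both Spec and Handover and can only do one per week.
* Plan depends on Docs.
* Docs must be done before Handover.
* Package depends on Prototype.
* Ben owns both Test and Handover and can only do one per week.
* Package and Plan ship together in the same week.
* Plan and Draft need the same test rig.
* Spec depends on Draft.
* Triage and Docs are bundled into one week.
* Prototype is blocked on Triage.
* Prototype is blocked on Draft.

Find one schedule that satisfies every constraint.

Package -> week 4, Docs -> week 2, Draft -> week 1, Handover -> week 3, Prototype -> week 3, Triage -> week 2, Plan -> week 4, Test -> week 1, Spec -> week 2

Checking: Draft(week 1) before Spec(week 2); Docs(week 2) before Plan(week 4); Docs(week 2) before Handover(week 3); Draft(week 1) before Prototype(week 3); Triage(week 2) before Prototype(week 3); Prototype(week 3) before Package(week 4); Plan(week 4) != Draft(week 1); Test(week 1) != Handover(week 3); Spec(week 2) != Handover(week 3); Draft(week 1) != Docs(week 2); Triage = Docs = week 2; Package = Plan = week 4.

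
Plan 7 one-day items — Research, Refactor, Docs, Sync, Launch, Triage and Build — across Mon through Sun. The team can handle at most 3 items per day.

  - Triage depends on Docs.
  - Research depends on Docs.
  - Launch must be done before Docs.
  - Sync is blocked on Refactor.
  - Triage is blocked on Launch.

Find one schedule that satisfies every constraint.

Build=Mon, Research=Wed, Sync=Tue, Docs=Tue, Triage=Wed, Launch=Mon, Refactor=Mon

Checking: Docs(Tue) before Triage(Wed); Docs(Tue) before Research(Wed); Launch(Mon) before Triage(Wed); Refactor(Mon) before Sync(Tue); Launch(Mon) before Docs(Tue); max 3 per day (cap 3).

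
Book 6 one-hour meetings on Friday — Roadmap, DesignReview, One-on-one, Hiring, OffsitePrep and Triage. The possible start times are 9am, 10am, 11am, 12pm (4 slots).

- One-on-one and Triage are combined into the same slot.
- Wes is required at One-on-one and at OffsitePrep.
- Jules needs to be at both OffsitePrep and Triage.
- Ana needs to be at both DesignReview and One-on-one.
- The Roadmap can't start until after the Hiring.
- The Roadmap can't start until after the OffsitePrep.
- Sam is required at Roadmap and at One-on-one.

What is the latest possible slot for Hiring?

Downstream work caps Hiring at 11am.
Hiring at 11am is achievable: Roadmap -> 12pm, DesignReview -> 9am, Hiring -> 11am, OffsitePrep -> 9am, One-on-one -> 10am, Triage -> 10am.

11am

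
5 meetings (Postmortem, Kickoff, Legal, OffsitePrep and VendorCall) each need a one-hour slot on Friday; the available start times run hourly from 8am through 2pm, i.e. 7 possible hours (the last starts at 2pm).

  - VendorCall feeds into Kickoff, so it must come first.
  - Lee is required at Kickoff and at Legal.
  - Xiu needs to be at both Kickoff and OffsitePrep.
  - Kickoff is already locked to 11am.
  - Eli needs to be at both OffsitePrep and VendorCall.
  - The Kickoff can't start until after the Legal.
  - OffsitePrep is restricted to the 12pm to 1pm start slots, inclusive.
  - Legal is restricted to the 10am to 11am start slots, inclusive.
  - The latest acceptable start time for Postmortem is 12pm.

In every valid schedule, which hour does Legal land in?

10am

Legal's window is 10am–11am.
Kickoff is fixed at 11am, and Legal can't share a hour with Kickoff.
So Legal must be 10am.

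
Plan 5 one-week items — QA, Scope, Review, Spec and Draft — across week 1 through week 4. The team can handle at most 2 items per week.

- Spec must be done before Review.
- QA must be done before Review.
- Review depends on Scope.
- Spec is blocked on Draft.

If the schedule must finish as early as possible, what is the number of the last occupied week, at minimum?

The precedence chain requires at least 3 distinct weeks.
With at most 2 per week and 5 work items, at least 3 weeks are needed.
3 works (last occupied week: week 3): for example Scope in week 2; Review in week 3; QA in week 1; Draft in week 1; Spec in week 2.

week 3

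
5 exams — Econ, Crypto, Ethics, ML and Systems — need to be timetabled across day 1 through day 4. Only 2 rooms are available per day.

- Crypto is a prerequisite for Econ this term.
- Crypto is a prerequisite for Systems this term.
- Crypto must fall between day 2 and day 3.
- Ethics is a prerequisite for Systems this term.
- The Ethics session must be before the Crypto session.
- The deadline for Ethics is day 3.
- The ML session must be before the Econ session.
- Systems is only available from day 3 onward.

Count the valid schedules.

Splitting on Econ: it can be day 3 (4), day 4 (12). Listing each branch's schedules as (Crypto, Ethics, ML, Systems) by day number:
Econ=day 3: (2,1,1,3) (2,1,1,4) (2,1,2,3) (2,1,2,4) — 4.
Econ=day 4: (2,1,1,3) (2,1,1,4) (2,1,2,3) (2,1,2,4) (2,1,3,3) (2,1,3,4) (3,1,1,4) (3,1,2,4) (3,1,3,4) (3,2,1,4) (3,2,2,4) (3,2,3,4) — 12.
Summing: 4 + 12 = 16.

16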